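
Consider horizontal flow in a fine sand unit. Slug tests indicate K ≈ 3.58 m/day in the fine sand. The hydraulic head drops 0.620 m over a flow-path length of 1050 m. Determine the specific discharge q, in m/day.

0.00211

Hydraulic gradient i = Δh / L = 0.620 / 1050 = 0.0005905.
Specific discharge q = K · i = 3.580 × 0.0005905 = 0.002114 m/day.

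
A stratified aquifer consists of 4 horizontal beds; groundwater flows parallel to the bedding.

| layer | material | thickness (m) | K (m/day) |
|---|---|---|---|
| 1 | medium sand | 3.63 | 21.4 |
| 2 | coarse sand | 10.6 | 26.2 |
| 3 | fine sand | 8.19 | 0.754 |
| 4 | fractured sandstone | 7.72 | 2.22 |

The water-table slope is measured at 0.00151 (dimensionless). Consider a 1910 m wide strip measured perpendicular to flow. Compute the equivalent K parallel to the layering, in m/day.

Flow is parallel to layering, so each bed carries its own Darcy discharge and the transmissivities add.
Σ(K_i·b_i) = 21.4×3.63 + 26.2×10.6 + 0.754×8.19 + 2.22×7.72 = 378.7 m²/day.
Total thickness b = 30.14 m, so K_eq = Σ(K_i·b_i)/b = 12.57 m/day.

12.6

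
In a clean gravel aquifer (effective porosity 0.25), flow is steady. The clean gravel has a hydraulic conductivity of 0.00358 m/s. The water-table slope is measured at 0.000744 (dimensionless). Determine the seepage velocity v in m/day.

Convert K: 0.00358 m/s × 86400 = 309.3 m/day.
Hydraulic gradient i = 0.000744.
Darcy flux q = K · i = 309.3 × 0.0007440 = 0.2301 m/day.
Seepage velocity v = q / n_e = 0.2301 / 0.25 = 0.9205 m/day.

0.921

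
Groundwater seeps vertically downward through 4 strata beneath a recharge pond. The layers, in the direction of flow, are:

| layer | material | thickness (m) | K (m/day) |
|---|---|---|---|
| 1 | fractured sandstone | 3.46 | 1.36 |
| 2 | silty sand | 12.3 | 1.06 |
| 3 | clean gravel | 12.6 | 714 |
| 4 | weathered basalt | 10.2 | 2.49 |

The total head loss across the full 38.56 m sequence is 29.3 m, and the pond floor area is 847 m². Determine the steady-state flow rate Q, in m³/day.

Flow is perpendicular to layering, so the layers act in series and the equivalent K is the thickness-weighted harmonic mean.
Total thickness L = 3.46 + 12.3 + 12.6 + 10.2 = 38.56 m.
Σ(b_i/K_i) = 3.46/1.36 + 12.3/1.06 + 12.6/714 + 10.2/2.49 = 18.26 d.
K_eq = L / Σ(b_i/K_i) = 38.56 / 18.26 = 2.111 m/day.
Q = K_eq · A · (Δh/L) = 2.111 × 847 × (29.3/38.56) = 1359 m³/day.

1360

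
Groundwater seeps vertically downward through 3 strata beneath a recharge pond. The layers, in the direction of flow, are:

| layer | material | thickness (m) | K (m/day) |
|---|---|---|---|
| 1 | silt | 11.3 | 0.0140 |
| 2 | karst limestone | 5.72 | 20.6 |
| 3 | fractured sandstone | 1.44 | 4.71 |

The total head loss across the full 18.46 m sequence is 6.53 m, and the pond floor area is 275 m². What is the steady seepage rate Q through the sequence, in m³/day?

2.22

Flow is perpendicular to layering, so the layers act in series and the equivalent K is the thickness-weighted harmonic mean.
Total thickness L = 11.3 + 5.72 + 1.44 = 18.46 m.
Σ(b_i/K_i) = 11.3/0.0140 + 5.72/20.6 + 1.44/4.71 = 807.7 d.
K_eq = L / Σ(b_i/K_i) = 18.46 / 807.7 = 0.02285 m/day.
Q = K_eq · A · (Δh/L) = 0.02285 × 275 × (6.53/18.46) = 2.223 m³/day.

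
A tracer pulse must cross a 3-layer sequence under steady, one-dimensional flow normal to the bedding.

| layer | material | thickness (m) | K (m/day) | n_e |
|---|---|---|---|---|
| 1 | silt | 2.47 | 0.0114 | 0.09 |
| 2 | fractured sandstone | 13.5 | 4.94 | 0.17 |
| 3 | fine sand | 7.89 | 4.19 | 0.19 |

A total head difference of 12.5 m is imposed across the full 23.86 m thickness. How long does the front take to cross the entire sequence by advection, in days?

With flow normal to the layers, continuity requires the same specific discharge q through every layer.
Σ(b_i/K_i) = 2.47/0.0114 + 13.5/4.94 + 7.89/4.19 = 221.3 d.
q = Δh / Σ(b_i/K_i) = 12.5 / 221.3 = 0.05649 m/day.
In each layer the seepage velocity is v_i = q/n_i, so the layer transit time is t_i = b_i·n_i / q:
  layer 1 (silt): t_1 = 2.47 × 0.09 / 0.05649 = 3.935 d
  layer 2 (fractured sandstone): t_2 = 13.5 × 0.17 / 0.05649 = 40.63 d
  layer 3 (fine sand): t_3 = 7.89 × 0.19 / 0.05649 = 26.54 d
Total t = Σ t_i = 71.10 days.

71.1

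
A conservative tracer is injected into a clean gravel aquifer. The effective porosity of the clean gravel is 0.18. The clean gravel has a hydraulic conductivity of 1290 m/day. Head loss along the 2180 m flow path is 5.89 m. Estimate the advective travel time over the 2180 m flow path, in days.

Hydraulic gradient i = Δh / L = 5.89 / 2180 = 0.002702.
Darcy flux q = K · i = 1290 × 0.002702 = 3.485 m/day.
Seepage velocity v = q / n_e = 3.485 / 0.18 = 19.36 m/day.
Travel time t = L / v = 2180 / 19.36 = 112.6 days.

113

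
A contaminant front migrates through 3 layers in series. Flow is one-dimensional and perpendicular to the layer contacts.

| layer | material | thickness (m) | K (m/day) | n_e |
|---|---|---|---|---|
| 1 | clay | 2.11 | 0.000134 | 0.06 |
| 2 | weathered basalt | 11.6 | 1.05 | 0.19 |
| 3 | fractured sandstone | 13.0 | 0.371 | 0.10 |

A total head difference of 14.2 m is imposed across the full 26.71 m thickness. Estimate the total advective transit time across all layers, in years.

With flow normal to the layers, continuity requires the same specific discharge q through every layer.
Σ(b_i/K_i) = 2.11/0.000134 + 11.6/1.05 + 13.0/0.371 = 15792 d.
q = Δh / Σ(b_i/K_i) = 14.2 / 15792 = 0.0008992 m/day.
In each layer the seepage velocity is v_i = q/n_i, so the layer transit time is t_i = b_i·n_i / q:
  layer 1 (clay): t_1 = 2.11 × 0.06 / 0.0008992 = 140.8 d
  layer 2 (weathered basalt): t_2 = 11.6 × 0.19 / 0.0008992 = 2451 d
  layer 3 (fractured sandstone): t_3 = 13.0 × 0.10 / 0.0008992 = 1446 d
Total t = Σ t_i = 4038 days = 11.05 years.

11.1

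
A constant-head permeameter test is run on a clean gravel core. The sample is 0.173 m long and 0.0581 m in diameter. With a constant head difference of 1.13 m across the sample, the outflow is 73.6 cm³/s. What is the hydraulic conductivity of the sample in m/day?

Cross-sectional area A = π·(d/2)² = π × (0.0581/2)² = 0.002651 m².
Convert discharge: 73.6 cm³/s = 7.360e-05 m³/s.
Darcy's law rearranged: K = Q·L / (A·Δh) = 7.360e-05 × 0.173 / (0.002651 × 1.13) = 0.004250 m/s = 367.2 m/day.

367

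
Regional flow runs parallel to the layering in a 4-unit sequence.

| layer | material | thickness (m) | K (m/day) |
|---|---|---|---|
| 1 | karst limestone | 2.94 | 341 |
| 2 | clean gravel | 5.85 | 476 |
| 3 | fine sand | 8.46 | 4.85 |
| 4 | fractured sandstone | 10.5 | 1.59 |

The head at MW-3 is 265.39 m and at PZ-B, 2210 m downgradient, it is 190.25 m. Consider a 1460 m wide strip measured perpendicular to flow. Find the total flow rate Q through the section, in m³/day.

Flow is parallel to layering, so each bed carries its own Darcy discharge and the transmissivities add.
Σ(K_i·b_i) = 341×2.94 + 476×5.85 + 4.85×8.46 + 1.59×10.5 = 3845 m²/day.
Hydraulic gradient i = (265.39 − 190.25) / 2210 = 75.14 / 2210 = 0.03400.
Q = Σ(K_i·b_i) · W · i = 3845 × 1460 × 0.03400 = 1.909e+05 m³/day.

191000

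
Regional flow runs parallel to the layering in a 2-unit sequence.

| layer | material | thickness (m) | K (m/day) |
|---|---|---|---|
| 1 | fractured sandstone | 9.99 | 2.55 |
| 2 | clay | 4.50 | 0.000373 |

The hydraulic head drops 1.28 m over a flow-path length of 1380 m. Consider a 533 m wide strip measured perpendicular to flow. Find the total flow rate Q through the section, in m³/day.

12.6

Flow is parallel to layering, so each bed carries its own Darcy discharge and the transmissivities add.
Σ(K_i·b_i) = 2.55×9.99 + 0.000373×4.50 = 25.48 m²/day.
Hydraulic gradient i = Δh / L = 1.28 / 1380 = 0.0009275.
Q = Σ(K_i·b_i) · W · i = 25.48 × 533 × 0.0009275 = 12.59 m³/day.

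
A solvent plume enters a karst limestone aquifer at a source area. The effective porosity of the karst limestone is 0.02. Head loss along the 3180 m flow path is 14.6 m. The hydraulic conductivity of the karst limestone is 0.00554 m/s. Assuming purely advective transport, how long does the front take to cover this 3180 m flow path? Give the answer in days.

28.9

Convert K: 0.00554 m/s × 86400 = 478.7 m/day.
Hydraulic gradient i = Δh / L = 14.6 / 3180 = 0.004591.
Darcy flux q = K · i = 478.7 × 0.004591 = 2.198 m/day.
Seepage velocity v = q / n_e = 2.198 / 0.02 = 109.9 m/day.
Travel time t = L / v = 3180 / 109.9 = 28.94 days.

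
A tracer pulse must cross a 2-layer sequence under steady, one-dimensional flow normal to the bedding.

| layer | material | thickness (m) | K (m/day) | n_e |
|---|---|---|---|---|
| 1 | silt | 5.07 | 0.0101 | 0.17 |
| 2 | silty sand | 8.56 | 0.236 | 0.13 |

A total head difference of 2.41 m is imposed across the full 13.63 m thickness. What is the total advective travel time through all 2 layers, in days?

With flow normal to the layers, continuity requires the same specific discharge q through every layer.
Σ(b_i/K_i) = 5.07/0.0101 + 8.56/0.236 = 538.3 d.
q = Δh / Σ(b_i/K_i) = 2.41 / 538.3 = 0.004477 m/day.
In each layer the seepage velocity is v_i = q/n_i, so the layer transit time is t_i = b_i·n_i / q:
  layer 1 (silt): t_1 = 5.07 × 0.17 / 0.004477 = 192.5 d
  layer 2 (silty sand): t_2 = 8.56 × 0.13 / 0.004477 = 248.5 d
Total t = Σ t_i = 441.0 days.

441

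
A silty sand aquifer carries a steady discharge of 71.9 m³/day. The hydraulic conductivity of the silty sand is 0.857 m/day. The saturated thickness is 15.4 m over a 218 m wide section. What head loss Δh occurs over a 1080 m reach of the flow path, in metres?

Cross-sectional area A = 218 × 15.4 = 3357 m².
From Q = K·A·i, i = Q / (K·A) = 71.9 / (0.8570 × 3357) = 0.02499.
Head loss Δh = i · L = 0.02499 × 1080 = 26.99 m.

27.0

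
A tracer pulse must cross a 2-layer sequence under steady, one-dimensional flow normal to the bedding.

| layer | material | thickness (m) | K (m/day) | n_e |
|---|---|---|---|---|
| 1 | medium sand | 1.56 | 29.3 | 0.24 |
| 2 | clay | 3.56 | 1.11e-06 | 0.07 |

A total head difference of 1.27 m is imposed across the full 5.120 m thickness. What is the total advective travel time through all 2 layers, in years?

With flow normal to the layers, continuity requires the same specific discharge q through every layer.
Σ(b_i/K_i) = 1.56/29.3 + 3.56/1.11e-06 = 3.207e+06 d.
q = Δh / Σ(b_i/K_i) = 1.27 / 3.207e+06 = 3.960e-07 m/day.
In each layer the seepage velocity is v_i = q/n_i, so the layer transit time is t_i = b_i·n_i / q:
  layer 1 (medium sand): t_1 = 1.56 × 0.24 / 3.960e-07 = 9.455e+05 d
  layer 2 (clay): t_2 = 3.56 × 0.07 / 3.960e-07 = 6.293e+05 d
Total t = Σ t_i = 1.575e+06 days = 4312 years.

4310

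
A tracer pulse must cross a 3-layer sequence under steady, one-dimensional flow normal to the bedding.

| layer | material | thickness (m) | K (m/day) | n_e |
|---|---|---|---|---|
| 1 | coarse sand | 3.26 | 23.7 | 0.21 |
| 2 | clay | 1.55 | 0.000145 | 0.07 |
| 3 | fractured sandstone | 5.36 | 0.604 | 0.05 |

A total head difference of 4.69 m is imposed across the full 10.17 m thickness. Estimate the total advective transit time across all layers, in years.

With flow normal to the layers, continuity requires the same specific discharge q through every layer.
Σ(b_i/K_i) = 3.26/23.7 + 1.55/0.000145 + 5.36/0.604 = 10699 d.
q = Δh / Σ(b_i/K_i) = 4.69 / 10699 = 0.0004384 m/day.
In each layer the seepage velocity is v_i = q/n_i, so the layer transit time is t_i = b_i·n_i / q:
  layer 1 (coarse sand): t_1 = 3.26 × 0.21 / 0.0004384 = 1562 d
  layer 2 (clay): t_2 = 1.55 × 0.07 / 0.0004384 = 247.5 d
  layer 3 (fractured sandstone): t_3 = 5.36 × 0.05 / 0.0004384 = 611.4 d
Total t = Σ t_i = 2421 days = 6.627 years.

6.63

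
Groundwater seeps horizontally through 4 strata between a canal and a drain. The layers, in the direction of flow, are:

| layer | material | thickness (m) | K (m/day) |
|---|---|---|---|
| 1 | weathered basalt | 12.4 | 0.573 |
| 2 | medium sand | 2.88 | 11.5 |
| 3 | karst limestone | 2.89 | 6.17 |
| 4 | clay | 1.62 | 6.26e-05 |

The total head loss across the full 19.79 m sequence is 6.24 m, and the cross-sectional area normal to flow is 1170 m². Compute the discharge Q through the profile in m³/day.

Flow is perpendicular to layering, so the layers act in series and the equivalent K is the thickness-weighted harmonic mean.
Total thickness L = 12.4 + 2.88 + 2.89 + 1.62 = 19.79 m.
Σ(b_i/K_i) = 12.4/0.573 + 2.88/11.5 + 2.89/6.17 + 1.62/6.26e-05 = 25901 d.
K_eq = L / Σ(b_i/K_i) = 19.79 / 25901 = 0.0007641 m/day.
Q = K_eq · A · (Δh/L) = 0.0007641 × 1170 × (6.24/19.79) = 0.2819 m³/day.

0.282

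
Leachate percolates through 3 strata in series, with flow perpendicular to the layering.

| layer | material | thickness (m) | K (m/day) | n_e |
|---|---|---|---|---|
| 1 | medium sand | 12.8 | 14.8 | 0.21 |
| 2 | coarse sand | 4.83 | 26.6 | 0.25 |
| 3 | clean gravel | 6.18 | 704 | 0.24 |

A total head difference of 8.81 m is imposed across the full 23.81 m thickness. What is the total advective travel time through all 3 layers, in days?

With flow normal to the layers, continuity requires the same specific discharge q through every layer.
Σ(b_i/K_i) = 12.8/14.8 + 4.83/26.6 + 6.18/704 = 1.055 d.
q = Δh / Σ(b_i/K_i) = 8.81 / 1.055 = 8.349 m/day.
In each layer the seepage velocity is v_i = q/n_i, so the layer transit time is t_i = b_i·n_i / q:
  layer 1 (medium sand): t_1 = 12.8 × 0.21 / 8.349 = 0.3220 d
  layer 2 (coarse sand): t_2 = 4.83 × 0.25 / 8.349 = 0.1446 d
  layer 3 (clean gravel): t_3 = 6.18 × 0.24 / 8.349 = 0.1777 d
Total t = Σ t_i = 0.6442 days.

0.644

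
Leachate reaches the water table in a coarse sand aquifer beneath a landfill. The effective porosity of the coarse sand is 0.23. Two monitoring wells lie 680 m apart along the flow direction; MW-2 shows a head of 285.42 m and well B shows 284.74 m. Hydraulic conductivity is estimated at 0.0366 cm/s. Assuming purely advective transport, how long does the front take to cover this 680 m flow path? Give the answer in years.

13.5

Convert K: 0.0366 cm/s × 864 = 31.62 m/day.
Hydraulic gradient i = (285.42 − 284.74) / 680 = 0.68 / 680 = 0.001000.
Darcy flux q = K · i = 31.62 × 0.001000 = 0.03162 m/day.
Seepage velocity v = q / n_e = 0.03162 / 0.23 = 0.1375 m/day.
Travel time t = L / v = 680 / 0.1375 = 4946 days = 13.54 years.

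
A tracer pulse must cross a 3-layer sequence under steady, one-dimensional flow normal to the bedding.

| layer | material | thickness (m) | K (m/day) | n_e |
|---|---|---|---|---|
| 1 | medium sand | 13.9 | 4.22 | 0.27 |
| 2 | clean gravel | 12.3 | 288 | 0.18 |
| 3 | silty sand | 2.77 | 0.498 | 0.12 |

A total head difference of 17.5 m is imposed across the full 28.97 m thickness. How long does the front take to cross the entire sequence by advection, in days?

With flow normal to the layers, continuity requires the same specific discharge q through every layer.
Σ(b_i/K_i) = 13.9/4.22 + 12.3/288 + 2.77/0.498 = 8.899 d.
q = Δh / Σ(b_i/K_i) = 17.5 / 8.899 = 1.967 m/day.
In each layer the seepage velocity is v_i = q/n_i, so the layer transit time is t_i = b_i·n_i / q:
  layer 1 (medium sand): t_1 = 13.9 × 0.27 / 1.967 = 1.908 d
  layer 2 (clean gravel): t_2 = 12.3 × 0.18 / 1.967 = 1.126 d
  layer 3 (silty sand): t_3 = 2.77 × 0.12 / 1.967 = 0.1690 d
Total t = Σ t_i = 3.203 days.

3.20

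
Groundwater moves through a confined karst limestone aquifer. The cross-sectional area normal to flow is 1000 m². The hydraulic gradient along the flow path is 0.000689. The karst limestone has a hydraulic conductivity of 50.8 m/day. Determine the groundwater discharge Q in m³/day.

Hydraulic gradient i = 0.000689.
Darcy's law: Q = K · A · i = 50.80 × 1000 × 0.0006890 = 35.00 m³/day.

35.0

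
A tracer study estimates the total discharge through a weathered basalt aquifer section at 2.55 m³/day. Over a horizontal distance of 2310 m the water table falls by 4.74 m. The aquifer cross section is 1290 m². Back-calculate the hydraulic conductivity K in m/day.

Hydraulic gradient i = Δh / L = 4.74 / 2310 = 0.002052.
From Q = K·A·i, K = Q / (A·i) = 2.55 / (1290 × 0.002052) = 0.9634 m/day.

0.963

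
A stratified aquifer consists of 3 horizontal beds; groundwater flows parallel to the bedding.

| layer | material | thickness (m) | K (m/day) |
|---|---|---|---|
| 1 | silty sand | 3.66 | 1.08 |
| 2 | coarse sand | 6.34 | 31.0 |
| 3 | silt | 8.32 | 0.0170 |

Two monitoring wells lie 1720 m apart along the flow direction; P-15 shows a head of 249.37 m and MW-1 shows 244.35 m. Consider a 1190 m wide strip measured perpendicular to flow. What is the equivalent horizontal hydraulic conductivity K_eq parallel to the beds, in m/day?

11.0

Flow is parallel to layering, so each bed carries its own Darcy discharge and the transmissivities add.
Σ(K_i·b_i) = 1.08×3.66 + 31.0×6.34 + 0.0170×8.32 = 200.6 m²/day.
Total thickness b = 18.32 m, so K_eq = Σ(K_i·b_i)/b = 10.95 m/day.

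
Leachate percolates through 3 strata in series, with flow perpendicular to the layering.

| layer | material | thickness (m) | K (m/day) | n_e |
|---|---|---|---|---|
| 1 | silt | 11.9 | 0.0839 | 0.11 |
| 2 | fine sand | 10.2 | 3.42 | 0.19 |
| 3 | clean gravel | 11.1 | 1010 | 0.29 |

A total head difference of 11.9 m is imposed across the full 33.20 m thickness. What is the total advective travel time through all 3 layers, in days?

78.7

With flow normal to the layers, continuity requires the same specific discharge q through every layer.
Σ(b_i/K_i) = 11.9/0.0839 + 10.2/3.42 + 11.1/1010 = 144.8 d.
q = Δh / Σ(b_i/K_i) = 11.9 / 144.8 = 0.08217 m/day.
In each layer the seepage velocity is v_i = q/n_i, so the layer transit time is t_i = b_i·n_i / q:
  layer 1 (silt): t_1 = 11.9 × 0.11 / 0.08217 = 15.93 d
  layer 2 (fine sand): t_2 = 10.2 × 0.19 / 0.08217 = 23.59 d
  layer 3 (clean gravel): t_3 = 11.1 × 0.29 / 0.08217 = 39.18 d
Total t = Σ t_i = 78.69 days.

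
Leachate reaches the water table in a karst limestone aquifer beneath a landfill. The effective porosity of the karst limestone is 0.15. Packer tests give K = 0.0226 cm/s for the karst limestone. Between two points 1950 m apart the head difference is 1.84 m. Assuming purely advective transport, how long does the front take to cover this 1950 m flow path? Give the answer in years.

Convert K: 0.0226 cm/s × 864 = 19.53 m/day.
Hydraulic gradient i = Δh / L = 1.84 / 1950 = 0.0009436.
Darcy flux q = K · i = 19.53 × 0.0009436 = 0.01842 m/day.
Seepage velocity v = q / n_e = 0.01842 / 0.15 = 0.1228 m/day.
Travel time t = L / v = 1950 / 0.1228 = 15875 days = 43.46 years.

43.5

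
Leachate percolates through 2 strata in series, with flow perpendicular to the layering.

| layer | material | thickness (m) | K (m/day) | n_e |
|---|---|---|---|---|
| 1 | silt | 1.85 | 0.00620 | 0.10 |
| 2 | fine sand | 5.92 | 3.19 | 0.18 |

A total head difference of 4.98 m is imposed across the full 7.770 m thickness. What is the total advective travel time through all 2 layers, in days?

With flow normal to the layers, continuity requires the same specific discharge q through every layer.
Σ(b_i/K_i) = 1.85/0.00620 + 5.92/3.19 = 300.2 d.
q = Δh / Σ(b_i/K_i) = 4.98 / 300.2 = 0.01659 m/day.
In each layer the seepage velocity is v_i = q/n_i, so the layer transit time is t_i = b_i·n_i / q:
  layer 1 (silt): t_1 = 1.85 × 0.10 / 0.01659 = 11.15 d
  layer 2 (fine sand): t_2 = 5.92 × 0.18 / 0.01659 = 64.24 d
Total t = Σ t_i = 75.40 days.

75.4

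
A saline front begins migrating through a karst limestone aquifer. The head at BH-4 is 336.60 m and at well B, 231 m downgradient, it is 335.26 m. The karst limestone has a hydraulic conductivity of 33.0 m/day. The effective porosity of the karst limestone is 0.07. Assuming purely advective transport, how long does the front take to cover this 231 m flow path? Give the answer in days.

Hydraulic gradient i = (336.60 − 335.26) / 231 = 1.34 / 231 = 0.005801.
Darcy flux q = K · i = 33.00 × 0.005801 = 0.1914 m/day.
Seepage velocity v = q / n_e = 0.1914 / 0.07 = 2.735 m/day.
Travel time t = L / v = 231 / 2.735 = 84.47 days.

84.5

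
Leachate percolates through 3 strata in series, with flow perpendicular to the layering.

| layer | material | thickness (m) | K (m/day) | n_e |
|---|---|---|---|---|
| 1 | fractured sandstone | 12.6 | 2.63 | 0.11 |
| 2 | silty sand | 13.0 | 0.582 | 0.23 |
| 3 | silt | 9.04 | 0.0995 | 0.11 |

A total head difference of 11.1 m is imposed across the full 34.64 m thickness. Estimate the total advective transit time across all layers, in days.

57.1

With flow normal to the layers, continuity requires the same specific discharge q through every layer.
Σ(b_i/K_i) = 12.6/2.63 + 13.0/0.582 + 9.04/0.0995 = 118.0 d.
q = Δh / Σ(b_i/K_i) = 11.1 / 118.0 = 0.09408 m/day.
In each layer the seepage velocity is v_i = q/n_i, so the layer transit time is t_i = b_i·n_i / q:
  layer 1 (fractured sandstone): t_1 = 12.6 × 0.11 / 0.09408 = 14.73 d
  layer 2 (silty sand): t_2 = 13.0 × 0.23 / 0.09408 = 31.78 d
  layer 3 (silt): t_3 = 9.04 × 0.11 / 0.09408 = 10.57 d
Total t = Σ t_i = 57.08 days.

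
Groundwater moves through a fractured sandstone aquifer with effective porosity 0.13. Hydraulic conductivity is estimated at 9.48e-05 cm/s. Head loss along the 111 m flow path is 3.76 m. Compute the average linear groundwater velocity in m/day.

Convert K: 9.48e-05 cm/s × 864 = 0.08191 m/day.
Hydraulic gradient i = Δh / L = 3.76 / 111 = 0.03387.
Darcy flux q = K · i = 0.08191 × 0.03387 = 0.002775 m/day.
Seepage velocity v = q / n_e = 0.002775 / 0.13 = 0.02134 m/day.

0.0213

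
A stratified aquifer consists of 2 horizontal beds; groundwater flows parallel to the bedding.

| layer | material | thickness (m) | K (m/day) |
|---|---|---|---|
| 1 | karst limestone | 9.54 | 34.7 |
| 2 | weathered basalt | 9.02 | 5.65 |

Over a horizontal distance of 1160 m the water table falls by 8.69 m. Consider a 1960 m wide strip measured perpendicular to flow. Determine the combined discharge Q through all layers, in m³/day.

5610

Flow is parallel to layering, so each bed carries its own Darcy discharge and the transmissivities add.
Σ(K_i·b_i) = 34.7×9.54 + 5.65×9.02 = 382.0 m²/day.
Hydraulic gradient i = Δh / L = 8.69 / 1160 = 0.007491.
Q = Σ(K_i·b_i) · W · i = 382.0 × 1960 × 0.007491 = 5609 m³/day.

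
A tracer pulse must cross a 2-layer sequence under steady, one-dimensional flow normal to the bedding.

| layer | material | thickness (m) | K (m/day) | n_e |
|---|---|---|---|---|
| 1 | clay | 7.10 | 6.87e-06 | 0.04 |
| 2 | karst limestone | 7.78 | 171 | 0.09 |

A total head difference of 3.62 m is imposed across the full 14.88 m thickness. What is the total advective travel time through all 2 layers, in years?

With flow normal to the layers, continuity requires the same specific discharge q through every layer.
Σ(b_i/K_i) = 7.10/6.87e-06 + 7.78/171 = 1.033e+06 d.
q = Δh / Σ(b_i/K_i) = 3.62 / 1.033e+06 = 3.503e-06 m/day.
In each layer the seepage velocity is v_i = q/n_i, so the layer transit time is t_i = b_i·n_i / q:
  layer 1 (clay): t_1 = 7.10 × 0.04 / 3.503e-06 = 81080 d
  layer 2 (karst limestone): t_2 = 7.78 × 0.09 / 3.503e-06 = 1.999e+05 d
Total t = Σ t_i = 2.810e+05 days = 769.3 years.

769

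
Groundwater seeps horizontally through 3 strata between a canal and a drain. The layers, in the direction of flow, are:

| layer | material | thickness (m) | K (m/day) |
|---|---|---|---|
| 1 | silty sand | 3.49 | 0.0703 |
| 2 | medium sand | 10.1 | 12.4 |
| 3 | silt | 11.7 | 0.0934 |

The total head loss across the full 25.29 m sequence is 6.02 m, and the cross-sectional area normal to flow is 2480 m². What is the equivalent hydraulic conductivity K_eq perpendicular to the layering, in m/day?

Flow is perpendicular to layering, so the layers act in series and the equivalent K is the thickness-weighted harmonic mean.
Total thickness L = 3.49 + 10.1 + 11.7 = 25.29 m.
Σ(b_i/K_i) = 3.49/0.0703 + 10.1/12.4 + 11.7/0.0934 = 175.7 d.
K_eq = L / Σ(b_i/K_i) = 25.29 / 175.7 = 0.1439 m/day.

0.144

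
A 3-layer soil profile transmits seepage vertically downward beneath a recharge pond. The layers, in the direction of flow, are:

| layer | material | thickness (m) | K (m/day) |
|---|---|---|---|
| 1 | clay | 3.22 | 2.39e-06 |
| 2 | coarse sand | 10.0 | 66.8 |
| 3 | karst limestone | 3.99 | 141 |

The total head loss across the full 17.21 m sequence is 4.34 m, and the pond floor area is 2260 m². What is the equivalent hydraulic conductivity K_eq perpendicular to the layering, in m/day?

1.28e-05

Flow is perpendicular to layering, so the layers act in series and the equivalent K is the thickness-weighted harmonic mean.
Total thickness L = 3.22 + 10.0 + 3.99 = 17.21 m.
Σ(b_i/K_i) = 3.22/2.39e-06 + 10.0/66.8 + 3.99/141 = 1.347e+06 d.
K_eq = L / Σ(b_i/K_i) = 17.21 / 1.347e+06 = 1.277e-05 m/day.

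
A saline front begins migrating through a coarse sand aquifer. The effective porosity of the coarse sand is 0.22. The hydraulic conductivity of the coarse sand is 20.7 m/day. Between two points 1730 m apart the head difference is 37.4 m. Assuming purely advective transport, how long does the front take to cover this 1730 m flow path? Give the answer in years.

2.33

Hydraulic gradient i = Δh / L = 37.4 / 1730 = 0.02162.
Darcy flux q = K · i = 20.70 × 0.02162 = 0.4475 m/day.
Seepage velocity v = q / n_e = 0.4475 / 0.22 = 2.034 m/day.
Travel time t = L / v = 1730 / 2.034 = 850.5 days = 2.329 years.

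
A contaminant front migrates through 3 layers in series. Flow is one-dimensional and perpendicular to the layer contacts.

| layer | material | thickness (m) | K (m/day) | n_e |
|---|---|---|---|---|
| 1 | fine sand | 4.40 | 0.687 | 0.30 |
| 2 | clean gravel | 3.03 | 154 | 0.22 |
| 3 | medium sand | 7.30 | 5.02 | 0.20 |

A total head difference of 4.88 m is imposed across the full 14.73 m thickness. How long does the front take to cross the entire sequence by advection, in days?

5.56

With flow normal to the layers, continuity requires the same specific discharge q through every layer.
Σ(b_i/K_i) = 4.40/0.687 + 3.03/154 + 7.30/5.02 = 7.879 d.
q = Δh / Σ(b_i/K_i) = 4.88 / 7.879 = 0.6194 m/day.
In each layer the seepage velocity is v_i = q/n_i, so the layer transit time is t_i = b_i·n_i / q:
  layer 1 (fine sand): t_1 = 4.40 × 0.30 / 0.6194 = 2.131 d
  layer 2 (clean gravel): t_2 = 3.03 × 0.22 / 0.6194 = 1.076 d
  layer 3 (medium sand): t_3 = 7.30 × 0.20 / 0.6194 = 2.357 d
Total t = Σ t_i = 5.564 days.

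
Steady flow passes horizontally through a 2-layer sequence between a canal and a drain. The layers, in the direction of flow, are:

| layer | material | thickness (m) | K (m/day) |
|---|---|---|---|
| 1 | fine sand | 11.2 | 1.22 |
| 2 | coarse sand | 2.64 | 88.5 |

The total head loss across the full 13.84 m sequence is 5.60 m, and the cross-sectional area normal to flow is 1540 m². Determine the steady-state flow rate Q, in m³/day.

Flow is perpendicular to layering, so the layers act in series and the equivalent K is the thickness-weighted harmonic mean.
Total thickness L = 11.2 + 2.64 = 13.84 m.
Σ(b_i/K_i) = 11.2/1.22 + 2.64/88.5 = 9.210 d.
K_eq = L / Σ(b_i/K_i) = 13.84 / 9.210 = 1.503 m/day.
Q = K_eq · A · (Δh/L) = 1.503 × 1540 × (5.60/13.84) = 936.4 m³/day.

936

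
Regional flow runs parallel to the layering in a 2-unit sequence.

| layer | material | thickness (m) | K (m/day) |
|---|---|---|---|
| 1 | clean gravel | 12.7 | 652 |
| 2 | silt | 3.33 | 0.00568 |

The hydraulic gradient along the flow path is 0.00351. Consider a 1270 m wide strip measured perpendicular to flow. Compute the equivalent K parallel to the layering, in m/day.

517

Flow is parallel to layering, so each bed carries its own Darcy discharge and the transmissivities add.
Σ(K_i·b_i) = 652×12.7 + 0.00568×3.33 = 8280 m²/day.
Total thickness b = 16.03 m, so K_eq = Σ(K_i·b_i)/b = 516.6 m/day.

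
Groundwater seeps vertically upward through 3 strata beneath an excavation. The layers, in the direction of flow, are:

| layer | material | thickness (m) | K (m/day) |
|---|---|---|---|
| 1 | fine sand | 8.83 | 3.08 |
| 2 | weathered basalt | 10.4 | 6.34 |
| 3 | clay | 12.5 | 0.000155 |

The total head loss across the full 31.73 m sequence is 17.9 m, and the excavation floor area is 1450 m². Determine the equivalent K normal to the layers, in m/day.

0.000393

Flow is perpendicular to layering, so the layers act in series and the equivalent K is the thickness-weighted harmonic mean.
Total thickness L = 8.83 + 10.4 + 12.5 = 31.73 m.
Σ(b_i/K_i) = 8.83/3.08 + 10.4/6.34 + 12.5/0.000155 = 80650 d.
K_eq = L / Σ(b_i/K_i) = 31.73 / 80650 = 0.0003934 m/day.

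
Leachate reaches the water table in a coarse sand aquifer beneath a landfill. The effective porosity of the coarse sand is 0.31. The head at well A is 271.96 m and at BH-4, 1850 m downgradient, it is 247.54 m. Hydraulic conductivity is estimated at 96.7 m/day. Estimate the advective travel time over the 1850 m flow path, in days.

449

Hydraulic gradient i = (271.96 − 247.54) / 1850 = 24.42 / 1850 = 0.01320.
Darcy flux q = K · i = 96.70 × 0.01320 = 1.276 m/day.
Seepage velocity v = q / n_e = 1.276 / 0.31 = 4.118 m/day.
Travel time t = L / v = 1850 / 4.118 = 449.3 days.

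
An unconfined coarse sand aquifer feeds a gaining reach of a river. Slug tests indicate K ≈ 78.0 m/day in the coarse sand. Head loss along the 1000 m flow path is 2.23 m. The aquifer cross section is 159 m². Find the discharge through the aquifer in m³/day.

27.7

Hydraulic gradient i = Δh / L = 2.23 / 1000 = 0.002230.
Darcy's law: Q = K · A · i = 78.00 × 159.0 × 0.002230 = 27.66 m³/day.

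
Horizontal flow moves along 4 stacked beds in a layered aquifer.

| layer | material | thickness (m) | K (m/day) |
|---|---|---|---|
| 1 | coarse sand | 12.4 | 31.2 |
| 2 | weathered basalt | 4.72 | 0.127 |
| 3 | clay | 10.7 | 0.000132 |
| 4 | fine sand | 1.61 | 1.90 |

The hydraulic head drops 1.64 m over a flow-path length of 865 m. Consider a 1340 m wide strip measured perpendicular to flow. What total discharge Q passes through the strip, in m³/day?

992

Flow is parallel to layering, so each bed carries its own Darcy discharge and the transmissivities add.
Σ(K_i·b_i) = 31.2×12.4 + 0.127×4.72 + 0.000132×10.7 + 1.90×1.61 = 390.5 m²/day.
Hydraulic gradient i = Δh / L = 1.64 / 865 = 0.001896.
Q = Σ(K_i·b_i) · W · i = 390.5 × 1340 × 0.001896 = 992.2 m³/day.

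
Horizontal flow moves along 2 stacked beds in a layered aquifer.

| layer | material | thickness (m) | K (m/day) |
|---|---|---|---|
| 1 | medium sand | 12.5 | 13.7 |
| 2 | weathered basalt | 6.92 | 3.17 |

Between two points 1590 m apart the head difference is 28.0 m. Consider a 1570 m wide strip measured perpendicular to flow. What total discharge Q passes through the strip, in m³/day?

Flow is parallel to layering, so each bed carries its own Darcy discharge and the transmissivities add.
Σ(K_i·b_i) = 13.7×12.5 + 3.17×6.92 = 193.2 m²/day.
Hydraulic gradient i = Δh / L = 28.0 / 1590 = 0.01761.
Q = Σ(K_i·b_i) · W · i = 193.2 × 1570 × 0.01761 = 5341 m³/day.

5340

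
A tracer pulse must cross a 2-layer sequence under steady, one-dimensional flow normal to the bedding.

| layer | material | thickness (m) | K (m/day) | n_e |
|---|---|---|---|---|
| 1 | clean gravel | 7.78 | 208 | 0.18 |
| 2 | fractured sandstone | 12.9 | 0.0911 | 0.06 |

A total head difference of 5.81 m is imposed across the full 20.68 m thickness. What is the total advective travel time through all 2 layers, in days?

53.0

With flow normal to the layers, continuity requires the same specific discharge q through every layer.
Σ(b_i/K_i) = 7.78/208 + 12.9/0.0911 = 141.6 d.
q = Δh / Σ(b_i/K_i) = 5.81 / 141.6 = 0.04102 m/day.
In each layer the seepage velocity is v_i = q/n_i, so the layer transit time is t_i = b_i·n_i / q:
  layer 1 (clean gravel): t_1 = 7.78 × 0.18 / 0.04102 = 34.14 d
  layer 2 (fractured sandstone): t_2 = 12.9 × 0.06 / 0.04102 = 18.87 d
Total t = Σ t_i = 53.01 days.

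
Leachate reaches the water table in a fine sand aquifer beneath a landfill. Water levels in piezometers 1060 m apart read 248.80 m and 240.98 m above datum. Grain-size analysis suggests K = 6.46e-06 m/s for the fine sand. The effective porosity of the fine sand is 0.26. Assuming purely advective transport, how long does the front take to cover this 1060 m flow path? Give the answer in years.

Convert K: 6.46e-06 m/s × 86400 = 0.5581 m/day.
Hydraulic gradient i = (248.80 − 240.98) / 1060 = 7.82 / 1060 = 0.007377.
Darcy flux q = K · i = 0.5581 × 0.007377 = 0.004118 m/day.
Seepage velocity v = q / n_e = 0.004118 / 0.26 = 0.01584 m/day.
Travel time t = L / v = 1060 / 0.01584 = 66932 days = 183.2 years.

183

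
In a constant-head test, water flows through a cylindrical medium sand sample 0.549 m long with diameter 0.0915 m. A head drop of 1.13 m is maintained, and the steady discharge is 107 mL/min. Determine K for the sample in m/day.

Cross-sectional area A = π·(d/2)² = π × (0.0915/2)² = 0.006576 m².
Convert discharge: 107 mL/min = 1.783e-06 m³/s.
Darcy's law rearranged: K = Q·L / (A·Δh) = 1.783e-06 × 0.549 / (0.006576 × 1.13) = 0.0001318 m/s = 11.38 m/day.

11.4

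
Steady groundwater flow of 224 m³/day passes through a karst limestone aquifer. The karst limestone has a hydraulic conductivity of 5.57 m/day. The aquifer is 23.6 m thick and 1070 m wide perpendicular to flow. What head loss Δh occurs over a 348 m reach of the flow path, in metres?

0.554

Cross-sectional area A = 1070 × 23.6 = 25252 m².
From Q = K·A·i, i = Q / (K·A) = 224 / (5.570 × 25252) = 0.001593.
Head loss Δh = i · L = 0.001593 × 348 = 0.5542 m.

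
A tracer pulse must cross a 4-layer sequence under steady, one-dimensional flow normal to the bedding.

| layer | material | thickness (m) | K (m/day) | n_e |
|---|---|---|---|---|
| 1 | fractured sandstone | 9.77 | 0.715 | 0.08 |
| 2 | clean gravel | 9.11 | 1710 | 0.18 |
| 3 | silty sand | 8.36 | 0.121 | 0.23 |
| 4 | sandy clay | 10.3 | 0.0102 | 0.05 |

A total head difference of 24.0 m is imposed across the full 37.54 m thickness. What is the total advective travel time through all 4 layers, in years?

With flow normal to the layers, continuity requires the same specific discharge q through every layer.
Σ(b_i/K_i) = 9.77/0.715 + 9.11/1710 + 8.36/0.121 + 10.3/0.0102 = 1093 d.
q = Δh / Σ(b_i/K_i) = 24.0 / 1093 = 0.02197 m/day.
In each layer the seepage velocity is v_i = q/n_i, so the layer transit time is t_i = b_i·n_i / q:
  layer 1 (fractured sandstone): t_1 = 9.77 × 0.08 / 0.02197 = 35.58 d
  layer 2 (clean gravel): t_2 = 9.11 × 0.18 / 0.02197 = 74.65 d
  layer 3 (silty sand): t_3 = 8.36 × 0.23 / 0.02197 = 87.53 d
  layer 4 (sandy clay): t_4 = 10.3 × 0.05 / 0.02197 = 23.44 d
Total t = Σ t_i = 221.2 days = 0.6056 years.

0.606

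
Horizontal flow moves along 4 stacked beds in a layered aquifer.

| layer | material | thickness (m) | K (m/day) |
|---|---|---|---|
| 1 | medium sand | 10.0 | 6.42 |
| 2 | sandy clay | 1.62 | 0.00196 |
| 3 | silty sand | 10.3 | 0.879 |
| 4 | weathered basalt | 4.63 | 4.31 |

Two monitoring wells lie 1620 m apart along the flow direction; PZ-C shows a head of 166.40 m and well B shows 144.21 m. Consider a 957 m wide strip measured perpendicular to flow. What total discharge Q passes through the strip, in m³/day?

1220

Flow is parallel to layering, so each bed carries its own Darcy discharge and the transmissivities add.
Σ(K_i·b_i) = 6.42×10.0 + 0.00196×1.62 + 0.879×10.3 + 4.31×4.63 = 93.21 m²/day.
Hydraulic gradient i = (166.40 − 144.21) / 1620 = 22.19 / 1620 = 0.01370.
Q = Σ(K_i·b_i) · W · i = 93.21 × 957 × 0.01370 = 1222 m³/day.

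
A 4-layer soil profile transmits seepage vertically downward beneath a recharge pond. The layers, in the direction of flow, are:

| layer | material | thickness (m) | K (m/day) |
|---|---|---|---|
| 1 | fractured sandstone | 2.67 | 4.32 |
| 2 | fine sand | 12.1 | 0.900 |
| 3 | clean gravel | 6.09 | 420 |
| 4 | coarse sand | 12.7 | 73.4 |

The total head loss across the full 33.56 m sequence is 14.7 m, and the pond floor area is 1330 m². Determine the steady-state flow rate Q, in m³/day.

1370

Flow is perpendicular to layering, so the layers act in series and the equivalent K is the thickness-weighted harmonic mean.
Total thickness L = 2.67 + 12.1 + 6.09 + 12.7 = 33.56 m.
Σ(b_i/K_i) = 2.67/4.32 + 12.1/0.900 + 6.09/420 + 12.7/73.4 = 14.25 d.
K_eq = L / Σ(b_i/K_i) = 33.56 / 14.25 = 2.355 m/day.
Q = K_eq · A · (Δh/L) = 2.355 × 1330 × (14.7/33.56) = 1372 m³/day.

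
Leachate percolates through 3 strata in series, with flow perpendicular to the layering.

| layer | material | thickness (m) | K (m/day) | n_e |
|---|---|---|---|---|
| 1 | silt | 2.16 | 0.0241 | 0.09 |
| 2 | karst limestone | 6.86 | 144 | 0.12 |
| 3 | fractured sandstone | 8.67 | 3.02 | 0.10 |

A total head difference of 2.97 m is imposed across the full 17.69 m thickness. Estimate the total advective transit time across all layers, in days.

With flow normal to the layers, continuity requires the same specific discharge q through every layer.
Σ(b_i/K_i) = 2.16/0.0241 + 6.86/144 + 8.67/3.02 = 92.55 d.
q = Δh / Σ(b_i/K_i) = 2.97 / 92.55 = 0.03209 m/day.
In each layer the seepage velocity is v_i = q/n_i, so the layer transit time is t_i = b_i·n_i / q:
  layer 1 (silt): t_1 = 2.16 × 0.09 / 0.03209 = 6.057 d
  layer 2 (karst limestone): t_2 = 6.86 × 0.12 / 0.03209 = 25.65 d
  layer 3 (fractured sandstone): t_3 = 8.67 × 0.10 / 0.03209 = 27.02 d
Total t = Σ t_i = 58.72 days.

58.7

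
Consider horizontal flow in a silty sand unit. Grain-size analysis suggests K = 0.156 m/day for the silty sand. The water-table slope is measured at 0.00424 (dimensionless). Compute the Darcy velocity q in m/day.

Hydraulic gradient i = 0.00424.
Specific discharge q = K · i = 0.1560 × 0.004240 = 0.0006614 m/day.

0.000661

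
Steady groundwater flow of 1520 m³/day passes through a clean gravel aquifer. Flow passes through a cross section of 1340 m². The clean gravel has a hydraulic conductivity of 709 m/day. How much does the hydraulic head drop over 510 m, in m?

0.816

From Q = K·A·i, i = Q / (K·A) = 1520 / (709.0 × 1340) = 0.001600.
Head loss Δh = i · L = 0.001600 × 510 = 0.8159 m.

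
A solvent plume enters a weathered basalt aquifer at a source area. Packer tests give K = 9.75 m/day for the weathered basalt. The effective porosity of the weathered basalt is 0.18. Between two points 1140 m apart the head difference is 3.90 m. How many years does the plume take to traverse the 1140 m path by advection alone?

16.8

Hydraulic gradient i = Δh / L = 3.90 / 1140 = 0.003421.
Darcy flux q = K · i = 9.750 × 0.003421 = 0.03336 m/day.
Seepage velocity v = q / n_e = 0.03336 / 0.18 = 0.1853 m/day.
Travel time t = L / v = 1140 / 0.1853 = 6152 days = 16.84 years.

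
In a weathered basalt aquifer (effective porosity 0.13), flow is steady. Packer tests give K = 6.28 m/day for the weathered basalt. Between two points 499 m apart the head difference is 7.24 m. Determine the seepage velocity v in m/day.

Hydraulic gradient i = Δh / L = 7.24 / 499 = 0.01451.
Darcy flux q = K · i = 6.280 × 0.01451 = 0.09112 m/day.
Seepage velocity v = q / n_e = 0.09112 / 0.13 = 0.7009 m/day.

0.701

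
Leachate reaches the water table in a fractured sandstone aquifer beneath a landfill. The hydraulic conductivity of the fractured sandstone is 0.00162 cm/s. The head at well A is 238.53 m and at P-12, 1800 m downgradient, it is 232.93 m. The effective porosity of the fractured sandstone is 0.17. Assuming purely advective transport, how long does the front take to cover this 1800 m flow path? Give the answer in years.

Convert K: 0.00162 cm/s × 864 = 1.400 m/day.
Hydraulic gradient i = (238.53 − 232.93) / 1800 = 5.6 / 1800 = 0.003111.
Darcy flux q = K · i = 1.400 × 0.003111 = 0.004355 m/day.
Seepage velocity v = q / n_e = 0.004355 / 0.17 = 0.02562 m/day.
Travel time t = L / v = 1800 / 0.02562 = 70271 days = 192.4 years.

192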